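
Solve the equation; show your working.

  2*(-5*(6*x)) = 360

Step 1. [2*(-5*(6*x)) = 360] 2·(inner) — divide through by 2, so div: -5*(6*x) = 180.
Step 2. [-5*(6*x) = 180] LHS = -5·(…); ÷-5 both sides, so div: 6*x = -36.
Step 3. [6*x = -36] leading coefficient 6: divide by 6, so div: x = -6.

Answer: x ∈ {-6}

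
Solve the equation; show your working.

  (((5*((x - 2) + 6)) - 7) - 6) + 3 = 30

Step 1. [(((5*((x - 2) + 6)) - 7) - 6) + 3 = 30] 3 comes off first (subtract 3). So sub: ((5*((x - 2) + 6)) - 7) - 6 = 27.
Step 2. [((5*((x - 2) + 6)) - 7) - 6 = 27] 6 comes off first (add 6) ⇒ sub: (5*((x - 2) + 6)) - 7 = 33.
Step 3. [(5*((x - 2) + 6)) - 7 = 33] -7 is outermost — add 7 both sides, so sub: 5*((x - 2) + 6) = 40.
Step 4. [5*((x - 2) + 6) = 40] leading coefficient 5: divide by 5, so div: (x - 2) + 6 = 8.
Step 5. [(x - 2) + 6 = 8] 6 comes off first (subtract 6). So sub: x - 2 = 2.
Step 6. [x - 2 = 2] -2 is outermost — add 2 both sides ⇒ sub: x = 4.

Answer: x ∈ {4}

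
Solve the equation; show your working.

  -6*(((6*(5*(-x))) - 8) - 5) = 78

Step 1. [-6*(((6*(5*(-x))) - 8) - 5) = 78] LHS = -6·(…); ÷-6 both sides ⇒ div: ((6*(5*(-x))) - 8) - 5 = -13.
Step 2. [((6*(5*(-x))) - 8) - 5 = -13] -5 is outermost — add 5 both sides ⇒ sub: (6*(5*(-x))) - 8 = -8.
Step 3. [(6*(5*(-x))) - 8 = -8] peel the -8: add 8 from each side. So sub: 6*(5*(-x)) = 0.
Step 4. [6*(5*(-x)) = 0] leading coefficient 6: divide by 6 ⇒ div: 5*(-x) = 0.
Step 5. [5*(-x) = 0] 5·(inner) — divide through by 5, so div: -x = 0.
Step 6. [-x = 0] leading − — multiply by −1 ⇒ neg: x = 0.

Answer: x ∈ {0}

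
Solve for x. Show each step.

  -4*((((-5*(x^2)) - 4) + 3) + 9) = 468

Step 1. [-4*((((-5*(x^2)) - 4) + 3) + 9) = 468] -4 out front; divide by -4. So div: (((-5*(x^2)) - 4) + 3) + 9 = -117.
Step 2. [(((-5*(x^2)) - 4) + 3) + 9 = -117] peel the +9: subtract 9 from each side ⇒ sub: ((-5*(x^2)) - 4) + 3 = -126.
Step 3. [((-5*(x^2)) - 4) + 3 = -126] +3 is outermost — subtract 3 both sides ⇒ sub: (-5*(x^2)) - 4 = -129.
Step 4. [(-5*(x^2)) - 4 = -129] add 4: x sits inside (… - 4) ⇒ sub: -5*(x^2) = -125.
Step 5. [-5*(x^2) = -125] -5 out front; divide by -5, so div: x^2 = 25.
Step 6. [x^2 = 25] √ both sides: 25 ≥ 0 gives two branches ⇒ sqrt: x = 5 or -5.

Answer: x ∈ {-5, 5}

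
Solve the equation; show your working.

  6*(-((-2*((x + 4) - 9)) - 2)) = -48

Step 1. [6*(-((-2*((x + 4) - 9)) - 2)) = -48] 6 out front; divide by 6 ⇒ div: -((-2*((x + 4) - 9)) - 2) = -8.
Step 2. [-((-2*((x + 4) - 9)) - 2) = -8] leading − — multiply by −1 ⇒ neg: (-2*((x + 4) - 9)) - 2 = 8.
Step 3. [(-2*((x + 4) - 9)) - 2 = 8] peel the -2: add 2 from each side, so sub: -2*((x + 4) - 9) = 10.
Step 4. [-2*((x + 4) - 9) = 10] divide by the outer -2 ⇒ div: (x + 4) - 9 = -5.
Step 5. [(x + 4) - 9 = -5] 9 comes off first (add 9). So sub: x + 4 = 4.
Step 6. [x + 4 = 4] 4 comes off first (subtract 4) ⇒ sub: x = 0.

Answer: x ∈ {0}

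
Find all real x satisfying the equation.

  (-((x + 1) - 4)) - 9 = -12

Step 1. [(-((x + 1) - 4)) - 9 = -12] peel the -9: add 9 from each side, so sub: -((x + 1) - 4) = -3.
Step 2. [-((x + 1) - 4) = -3] leading − — multiply by −1 ⇒ neg: (x + 1) - 4 = 3.
Step 3. [(x + 1) - 4 = 3] add 4: x sits inside (… - 4), so sub: x + 1 = 7.
Step 4. [x + 1 = 7] +1 is outermost — subtract 1 both sides. So sub: x = 6.

Answer: x ∈ {6}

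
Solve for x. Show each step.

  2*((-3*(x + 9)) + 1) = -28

Step 1. [2*((-3*(x + 9)) + 1) = -28] 2 out front; divide by 2 ⇒ div: (-3*(x + 9)) + 1 = -14.
Step 2. [(-3*(x + 9)) + 1 = -14] 1 comes off first (subtract 1). So sub: -3*(x + 9) = -15.
Step 3. [-3*(x + 9) = -15] leading coefficient -3: divide by -3, so div: x + 9 = 5.
Step 4. [x + 9 = 5] +9 is outermost — subtract 9 both sides. So sub: x = -4.

Answer: x ∈ {-4}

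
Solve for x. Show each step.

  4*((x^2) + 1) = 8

Step 1. [4*((x^2) + 1) = 8] 4·(inner) — divide through by 4, so div: (x^2) + 1 = 2.
Step 2. [(x^2) + 1 = 2] +1 is outermost — subtract 1 both sides, so sub: x^2 = 1.
Step 3. [x^2 = 1] √ both sides: 1 ≥ 0 gives two branches. So sqrt: x = 1 or -1.

Answer: x ∈ {-1, 1}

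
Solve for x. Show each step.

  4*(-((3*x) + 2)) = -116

Step 1. [4*(-((3*x) + 2)) = -116] 4 out front; divide by 4, so div: -((3*x) + 2) = -29.
Step 2. [-((3*x) + 2) = -29] leading − — multiply by −1. So neg: (3*x) + 2 = 29.
Step 3. [(3*x) + 2 = 29] peel the +2: subtract 2 from each side, so sub: 3*x = 27.
Step 4. [3*x = 27] 3 out front; divide by 3, so div: x = 9.

Answer: x ∈ {9}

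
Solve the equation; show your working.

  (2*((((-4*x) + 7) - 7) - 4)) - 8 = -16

Step 1. [(2*((((-4*x) + 7) - 7) - 4)) - 8 = -16] 2 | LHS and 2 | -16: pull 2 out, so factor: ((((-4*x) + 7) - 7) - 4) - 4 = -8.
Step 2. [((((-4*x) + 7) - 7) - 4) - 4 = -8] -4 is outermost — add 4 both sides, so sub: (((-4*x) + 7) - 7) - 4 = -4.
Step 3. [(((-4*x) + 7) - 7) - 4 = -4] add 4: x sits inside (… - 4). So sub: ((-4*x) + 7) - 7 = 0.
Step 4. [((-4*x) + 7) - 7 = 0] the outer -7 inverts by adding 7, so sub: (-4*x) + 7 = 7.
Step 5. [(-4*x) + 7 = 7] 7 comes off first (subtract 7). So sub: -4*x = 0.
Step 6. [-4*x = 0] -4 out front; divide by -4, so div: x = 0.

Answer: x ∈ {0}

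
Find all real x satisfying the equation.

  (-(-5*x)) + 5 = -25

Step 1. [(-(-5*x)) + 5 = -25] +5 is outermost — subtract 5 both sides. So sub: -(-5*x) = -30.
Step 2. [-(-5*x) = -30] flip signs both sides. So neg: -5*x = 30.
Step 3. [-5*x = 30] -5·(inner) — divide through by -5 ⇒ div: x = -6.

Answer: x ∈ {-6}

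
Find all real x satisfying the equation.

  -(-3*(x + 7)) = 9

Step 1. [-(-3*(x + 7)) = 9] leading − — multiply by −1. So neg: -3*(x + 7) = -9.
Step 2. [-3*(x + 7) = -9] -3·(inner) — divide through by -3, so div: x + 7 = 3.
Step 3. [x + 7 = 3] +7 is outermost — subtract 7 both sides, so sub: x = -4.

Answer: x ∈ {-4}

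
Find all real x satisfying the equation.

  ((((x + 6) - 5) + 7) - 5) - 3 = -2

Step 1. [((((x + 6) - 5) + 7) - 5) - 3 = -2] -3 is outermost — add 3 both sides ⇒ sub: (((x + 6) - 5) + 7) - 5 = 1.
Step 2. [(((x + 6) - 5) + 7) - 5 = 1] the outer -5 inverts by adding 5, so sub: ((x + 6) - 5) + 7 = 6.
Step 3. [((x + 6) - 5) + 7 = 6] peel the +7: subtract 7 from each side, so sub: (x + 6) - 5 = -1.
Step 4. [(x + 6) - 5 = -1] 5 comes off first (add 5), so sub: x + 6 = 4.
Step 5. [x + 6 = 4] subtract 6: x sits inside (… + 6). So sub: x = -2.

Answer: x ∈ {-2}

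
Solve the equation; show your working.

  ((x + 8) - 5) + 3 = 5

Step 1. [((x + 8) - 5) + 3 = 5] 3 comes off first (subtract 3) ⇒ sub: (x + 8) - 5 = 2.
Step 2. [(x + 8) - 5 = 2] the outer -5 inverts by adding 5. So sub: x + 8 = 7.
Step 3. [x + 8 = 7] subtract 8: x sits inside (… + 8) ⇒ sub: x = -1.

Answer: x ∈ {-1}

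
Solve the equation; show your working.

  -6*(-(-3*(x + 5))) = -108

Step 1. [-6*(-(-3*(x + 5))) = -108] leading coefficient -6: divide by -6, so div: -(-3*(x + 5)) = 18.
Step 2. [-(-3*(x + 5)) = 18] LHS negated; negate both sides ⇒ neg: -3*(x + 5) = -18.
Step 3. [-3*(x + 5) = -18] divide by the outer -3 ⇒ div: x + 5 = 6.
Step 4. [x + 5 = 6] the outer +5 inverts by subtracting 5. So sub: x = 1.

Answer: x ∈ {1}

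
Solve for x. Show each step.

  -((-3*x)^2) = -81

Step 1. [-((-3*x)^2) = -81] LHS negated; negate both sides. So neg: (-3*x)^2 = 81.
Step 2. [(-3*x)^2 = 81] 81 ≥ 0, LHS is (·)² — take ±√, so sqrt: -3*x = 9 or -9.
Step 3. [-3*x = 9 or -9] leading coefficient -3: divide by -3 ⇒ div: x = -3 or 3.

Answer: x ∈ {-3, 3}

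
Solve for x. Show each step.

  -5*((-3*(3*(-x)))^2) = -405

Step 1. [-5*((-3*(3*(-x)))^2) = -405] divide by the outer -5, so div: (-3*(3*(-x)))^2 = 81.
Step 2. [(-3*(3*(-x)))^2 = 81] 81 ≥ 0, LHS is (·)² — take ±√. So sqrt: -3*(3*(-x)) = 9 or -9.
Step 3. [-3*(3*(-x)) = 9 or -9] LHS = -3·(…); ÷-3 both sides, so div: 3*(-x) = -3 or 3.
Step 4. [3*(-x) = -3 or 3] LHS = 3·(…); ÷3 both sides. So div: -x = -1 or 1.
Step 5. [-x = -1 or 1] flip signs both sides ⇒ neg: x = 1 or -1.

Answer: x ∈ {-1, 1}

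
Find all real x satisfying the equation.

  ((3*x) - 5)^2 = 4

Step 1. [((3*x) - 5)^2 = 4] √ both sides: 4 ≥ 0 gives two branches, so sqrt: (3*x) - 5 = 2 or -2.
Step 2. [(3*x) - 5 = 2 or -2] add 5: x sits inside (… - 5), so sub: 3*x = 7 or 3.
Step 3. [3*x = 7 or 3] leading coefficient 3: divide by 3. So div: x = 7/3 or 1.

Answer: x ∈ {1, 7/3}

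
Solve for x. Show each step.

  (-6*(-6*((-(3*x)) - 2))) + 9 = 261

Step 1. [(-6*(-6*((-(3*x)) - 2))) + 9 = 261] subtract 9: x sits inside (… + 9), so sub: -6*(-6*((-(3*x)) - 2)) = 252.
Step 2. [-6*(-6*((-(3*x)) - 2)) = 252] -6·(inner) — divide through by -6. So div: -6*((-(3*x)) - 2) = -42.
Step 3. [-6*((-(3*x)) - 2) = -42] leading coefficient -6: divide by -6, so div: (-(3*x)) - 2 = 7.
Step 4. [(-(3*x)) - 2 = 7] the outer -2 inverts by adding 2, so sub: -(3*x) = 9.
Step 5. [-(3*x) = 9] flip signs both sides ⇒ neg: 3*x = -9.
Step 6. [3*x = -9] divide by the outer 3, so div: x = -3.

Answer: x ∈ {-3}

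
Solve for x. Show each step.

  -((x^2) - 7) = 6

Step 1. [-((x^2) - 7) = 6] LHS negated; negate both sides ⇒ neg: (x^2) - 7 = -6.
Step 2. [(x^2) - 7 = -6] peel the -7: add 7 from each side. So sub: x^2 = 1.
Step 3. [x^2 = 1] √ both sides: 1 ≥ 0 gives two branches, so sqrt: x = 1 or -1.

Answer: x ∈ {-1, 1}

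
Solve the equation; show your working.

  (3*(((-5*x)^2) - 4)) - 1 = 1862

Step 1. [(3*(((-5*x)^2) - 4)) - 1 = 1862] -1 is outermost — add 1 both sides. So sub: 3*(((-5*x)^2) - 4) = 1863.
Step 2. [3*(((-5*x)^2) - 4) = 1863] LHS = 3·(…); ÷3 both sides. So div: ((-5*x)^2) - 4 = 621.
Step 3. [((-5*x)^2) - 4 = 621] -4 is outermost — add 4 both sides, so sub: (-5*x)^2 = 625.
Step 4. [(-5*x)^2 = 625] LHS squared, RHS 625 ≥ 0: apply √ (±) ⇒ sqrt: -5*x = 25 or -25.
Step 5. [-5*x = 25 or -25] leading coefficient -5: divide by -5, so div: x = -5 or 5.

Answer: x ∈ {-5, 5}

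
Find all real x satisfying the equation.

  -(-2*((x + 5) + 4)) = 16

Step 1. [-(-2*((x + 5) + 4)) = 16] flip signs both sides, so neg: -2*((x + 5) + 4) = -16.
Step 2. [-2*((x + 5) + 4) = -16] LHS = -2·(…); ÷-2 both sides, so div: (x + 5) + 4 = 8.
Step 3. [(x + 5) + 4 = 8] peel the +4: subtract 4 from each side, so sub: x + 5 = 4.
Step 4. [x + 5 = 4] the outer +5 inverts by subtracting 5. So sub: x = -1.

Answer: x ∈ {-1}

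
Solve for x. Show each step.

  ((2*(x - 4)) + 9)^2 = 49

Step 1. [((2*(x - 4)) + 9)^2 = 49] 49 ≥ 0, LHS is (·)² — take ±√, so sqrt: (2*(x - 4)) + 9 = 7 or -7.
Step 2. [(2*(x - 4)) + 9 = 7 or -7] subtract 9: x sits inside (… + 9), so sub: 2*(x - 4) = -2 or -16.
Step 3. [2*(x - 4) = -2 or -16] 2 out front; divide by 2. So div: x - 4 = -1 or -8.
Step 4. [x - 4 = -1 or -8] add 4: x sits inside (… - 4) ⇒ sub: x = 3 or -4.

Answer: x ∈ {-4, 3}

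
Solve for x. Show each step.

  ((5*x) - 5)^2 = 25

Step 1. [((5*x) - 5)^2 = 25] √ both sides: 25 ≥ 0 gives two branches. So sqrt: (5*x) - 5 = 5 or -5.
Step 2. [(5*x) - 5 = 5 or -5] 5 | LHS and 5 | 5 or -5: pull 5 out ⇒ factor: x - 1 = 1 or -1.
Step 3. [x - 1 = 1 or -1] 1 comes off first (add 1) ⇒ sub: x = 2 or 0.

Answer: x ∈ {0, 2}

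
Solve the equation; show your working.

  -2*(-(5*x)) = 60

Step 1. [-2*(-(5*x)) = 60] -2 out front; divide by -2. So div: -(5*x) = -30.
Step 2. [-(5*x) = -30] flip signs both sides. So neg: 5*x = 30.
Step 3. [5*x = 30] 5 out front; divide by 5. So div: x = 6.

Answer: x ∈ {6}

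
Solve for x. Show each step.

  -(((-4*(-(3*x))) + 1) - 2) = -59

Step 1. [-(((-4*(-(3*x))) + 1) - 2) = -59] flip signs both sides. So neg: ((-4*(-(3*x))) + 1) - 2 = 59.
Step 2. [((-4*(-(3*x))) + 1) - 2 = 59] add 2: x sits inside (… - 2), so sub: (-4*(-(3*x))) + 1 = 61.
Step 3. [(-4*(-(3*x))) + 1 = 61] the outer +1 inverts by subtracting 1, so sub: -4*(-(3*x)) = 60.
Step 4. [-4*(-(3*x)) = 60] -4 out front; divide by -4. So div: -(3*x) = -15.
Step 5. [-(3*x) = -15] LHS negated; negate both sides, so neg: 3*x = 15.
Step 6. [3*x = 15] leading coefficient 3: divide by 3. So div: x = 5.

Answer: x ∈ {5}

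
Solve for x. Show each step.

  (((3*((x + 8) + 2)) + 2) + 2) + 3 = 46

Step 1. [(((3*((x + 8) + 2)) + 2) + 2) + 3 = 46] peel the +3: subtract 3 from each side. So sub: ((3*((x + 8) + 2)) + 2) + 2 = 43.
Step 2. [((3*((x + 8) + 2)) + 2) + 2 = 43] the outer +2 inverts by subtracting 2 ⇒ sub: (3*((x + 8) + 2)) + 2 = 41.
Step 3. [(3*((x + 8) + 2)) + 2 = 41] the outer +2 inverts by subtracting 2 ⇒ sub: 3*((x + 8) + 2) = 39.
Step 4. [3*((x + 8) + 2) = 39] divide by the outer 3, so div: (x + 8) + 2 = 13.
Step 5. [(x + 8) + 2 = 13] 2 comes off first (subtract 2). So sub: x + 8 = 11.
Step 6. [x + 8 = 11] the outer +8 inverts by subtracting 8. So sub: x = 3.

Answer: x ∈ {3}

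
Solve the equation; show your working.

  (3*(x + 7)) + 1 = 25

Step 1. [(3*(x + 7)) + 1 = 25] peel the +1: subtract 1 from each side, so sub: 3*(x + 7) = 24.
Step 2. [3*(x + 7) = 24] LHS = 3·(…); ÷3 both sides, so div: x + 7 = 8.
Step 3. [x + 7 = 8] +7 is outermost — subtract 7 both sides ⇒ sub: x = 1.

Answer: x ∈ {1}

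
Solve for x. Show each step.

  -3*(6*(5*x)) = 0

Step 1. [-3*(6*(5*x)) = 0] -3 out front; divide by -3. So div: 6*(5*x) = 0.
Step 2. [6*(5*x) = 0] 6 out front; divide by 6. So div: 5*x = 0.
Step 3. [5*x = 0] 5·(inner) — divide through by 5 ⇒ div: x = 0.

Answer: x ∈ {0}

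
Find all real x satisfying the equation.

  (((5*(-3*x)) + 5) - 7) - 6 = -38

Step 1. [(((5*(-3*x)) + 5) - 7) - 6 = -38] 6 comes off first (add 6), so sub: ((5*(-3*x)) + 5) - 7 = -32.
Step 2. [((5*(-3*x)) + 5) - 7 = -32] 7 comes off first (add 7), so sub: (5*(-3*x)) + 5 = -25.
Step 3. [(5*(-3*x)) + 5 = -25] +5 is outermost — subtract 5 both sides. So sub: 5*(-3*x) = -30.
Step 4. [5*(-3*x) = -30] LHS = 5·(…); ÷5 both sides. So div: -3*x = -6.
Step 5. [-3*x = -6] -3·(inner) — divide through by -3. So div: x = 2.

Answer: x ∈ {2}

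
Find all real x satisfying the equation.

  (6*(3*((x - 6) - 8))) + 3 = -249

Step 1. [(6*(3*((x - 6) - 8))) + 3 = -249] peel the +3: subtract 3 from each side. So sub: 6*(3*((x - 6) - 8)) = -252.
Step 2. [6*(3*((x - 6) - 8)) = -252] divide by the outer 6, so div: 3*((x - 6) - 8) = -42.
Step 3. [3*((x - 6) - 8) = -42] leading coefficient 3: divide by 3. So div: (x - 6) - 8 = -14.
Step 4. [(x - 6) - 8 = -14] -8 is outermost — add 8 both sides. So sub: x - 6 = -6.
Step 5. [x - 6 = -6] peel the -6: add 6 from each side. So sub: x = 0.

Answer: x ∈ {0}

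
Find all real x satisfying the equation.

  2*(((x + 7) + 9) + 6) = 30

Step 1. [2*(((x + 7) + 9) + 6) = 30] leading coefficient 2: divide by 2 ⇒ div: ((x + 7) + 9) + 6 = 15.
Step 2. [((x + 7) + 9) + 6 = 15] peel the +6: subtract 6 from each side. So sub: (x + 7) + 9 = 9.
Step 3. [(x + 7) + 9 = 9] the outer +9 inverts by subtracting 9, so sub: x + 7 = 0.
Step 4. [x + 7 = 0] 7 comes off first (subtract 7) ⇒ sub: x = -7.

Answer: x ∈ {-7}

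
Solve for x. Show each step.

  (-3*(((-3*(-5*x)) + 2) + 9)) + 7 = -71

Step 1. [(-3*(((-3*(-5*x)) + 2) + 9)) + 7 = -71] 7 comes off first (subtract 7), so sub: -3*(((-3*(-5*x)) + 2) + 9) = -78.
Step 2. [-3*(((-3*(-5*x)) + 2) + 9) = -78] -3 out front; divide by -3 ⇒ div: ((-3*(-5*x)) + 2) + 9 = 26.
Step 3. [((-3*(-5*x)) + 2) + 9 = 26] the outer +9 inverts by subtracting 9, so sub: (-3*(-5*x)) + 2 = 17.
Step 4. [(-3*(-5*x)) + 2 = 17] peel the +2: subtract 2 from each side ⇒ sub: -3*(-5*x) = 15.
Step 5. [-3*(-5*x) = 15] -3 out front; divide by -3, so div: -5*x = -5.
Step 6. [-5*x = -5] -5·(inner) — divide through by -5. So div: x = 1.

Answer: x ∈ {1}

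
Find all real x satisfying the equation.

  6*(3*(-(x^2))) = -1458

Step 1. [6*(3*(-(x^2))) = -1458] LHS = 6·(…); ÷6 both sides, so div: 3*(-(x^2)) = -243.
Step 2. [3*(-(x^2)) = -243] 3 out front; divide by 3, so div: -(x^2) = -81.
Step 3. [-(x^2) = -81] LHS negated; negate both sides ⇒ neg: x^2 = 81.
Step 4. [x^2 = 81] LHS squared, RHS 81 ≥ 0: apply √ (±) ⇒ sqrt: x = 9 or -9.

Answer: x ∈ {-9, 9}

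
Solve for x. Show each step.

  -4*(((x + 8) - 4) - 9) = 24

Step 1. [-4*(((x + 8) - 4) - 9) = 24] leading coefficient -4: divide by -4 ⇒ div: ((x + 8) - 4) - 9 = -6.
Step 2. [((x + 8) - 4) - 9 = -6] 9 comes off first (add 9), so sub: (x + 8) - 4 = 3.
Step 3. [(x + 8) - 4 = 3] the outer -4 inverts by adding 4. So sub: x + 8 = 7.
Step 4. [x + 8 = 7] subtract 8: x sits inside (… + 8) ⇒ sub: x = -1.

Answer: x ∈ {-1}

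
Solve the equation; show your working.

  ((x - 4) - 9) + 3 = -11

Step 1. [((x - 4) - 9) + 3 = -11] the outer +3 inverts by subtracting 3. So sub: (x - 4) - 9 = -14.
Step 2. [(x - 4) - 9 = -14] -9 is outermost — add 9 both sides ⇒ sub: x - 4 = -5.
Step 3. [x - 4 = -5] the outer -4 inverts by adding 4. So sub: x = -1.

Answer: x ∈ {-1}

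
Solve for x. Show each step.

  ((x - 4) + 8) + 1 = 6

Step 1. [((x - 4) + 8) + 1 = 6] subtract 1: x sits inside (… + 1) ⇒ sub: (x - 4) + 8 = 5.
Step 2. [(x - 4) + 8 = 5] peel the +8: subtract 8 from each side, so sub: x - 4 = -3.
Step 3. [x - 4 = -3] add 4: x sits inside (… - 4). So sub: x = 1.

Answer: x ∈ {1}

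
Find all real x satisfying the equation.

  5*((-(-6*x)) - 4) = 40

Step 1. [5*((-(-6*x)) - 4) = 40] divide by the outer 5, so div: (-(-6*x)) - 4 = 8.
Step 2. [(-(-6*x)) - 4 = 8] add 4: x sits inside (… - 4). So sub: -(-6*x) = 12.
Step 3. [-(-6*x) = 12] flip signs both sides, so neg: -6*x = -12.
Step 4. [-6*x = -12] leading coefficient -6: divide by -6, so div: x = 2.

Answer: x ∈ {2}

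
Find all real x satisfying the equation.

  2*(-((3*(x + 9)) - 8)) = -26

Step 1. [2*(-((3*(x + 9)) - 8)) = -26] divide by the outer 2, so div: -((3*(x + 9)) - 8) = -13.
Step 2. [-((3*(x + 9)) - 8) = -13] LHS negated; negate both sides, so neg: (3*(x + 9)) - 8 = 13.
Step 3. [(3*(x + 9)) - 8 = 13] the outer -8 inverts by adding 8. So sub: 3*(x + 9) = 21.
Step 4. [3*(x + 9) = 21] LHS = 3·(…); ÷3 both sides, so div: x + 9 = 7.
Step 5. [x + 9 = 7] +9 is outermost — subtract 9 both sides, so sub: x = -2.

Answer: x ∈ {-2}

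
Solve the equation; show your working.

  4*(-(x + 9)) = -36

Step 1. [4*(-(x + 9)) = -36] 4·(inner) — divide through by 4. So div: -(x + 9) = -9.
Step 2. [-(x + 9) = -9] flip signs both sides, so neg: x + 9 = 9.
Step 3. [x + 9 = 9] 9 comes off first (subtract 9), so sub: x = 0.

Answer: x ∈ {0}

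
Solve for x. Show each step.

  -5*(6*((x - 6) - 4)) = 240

Step 1. [-5*(6*((x - 6) - 4)) = 240] divide by the outer -5. So div: 6*((x - 6) - 4) = -48.
Step 2. [6*((x - 6) - 4) = -48] divide by the outer 6. So div: (x - 6) - 4 = -8.
Step 3. [(x - 6) - 4 = -8] peel the -4: add 4 from each side ⇒ sub: x - 6 = -4.
Step 4. [x - 6 = -4] add 6: x sits inside (… - 6) ⇒ sub: x = 2.

Answer: x ∈ {2}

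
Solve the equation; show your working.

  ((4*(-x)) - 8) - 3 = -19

Step 1. [((4*(-x)) - 8) - 3 = -19] 3 comes off first (add 3), so sub: (4*(-x)) - 8 = -16.
Step 2. [(4*(-x)) - 8 = -16] 4 divides every term; factor it out ⇒ factor: (-x) - 2 = -4.
Step 3. [(-x) - 2 = -4] peel the -2: add 2 from each side. So sub: -x = -2.
Step 4. [-x = -2] flip signs both sides. So neg: x = 2.

Answer: x ∈ {2}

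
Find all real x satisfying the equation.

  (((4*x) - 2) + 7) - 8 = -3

Step 1. [(((4*x) - 2) + 7) - 8 = -3] the outer -8 inverts by adding 8 ⇒ sub: ((4*x) - 2) + 7 = 5.
Step 2. [((4*x) - 2) + 7 = 5] peel the +7: subtract 7 from each side. So sub: (4*x) - 2 = -2.
Step 3. [(4*x) - 2 = -2] -2 is outermost — add 2 both sides, so sub: 4*x = 0.
Step 4. [4*x = 0] 4 out front; divide by 4 ⇒ div: x = 0.

Answer: x ∈ {0}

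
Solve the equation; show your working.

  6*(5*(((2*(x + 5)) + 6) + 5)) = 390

Step 1. [6*(5*(((2*(x + 5)) + 6) + 5)) = 390] 6·(inner) — divide through by 6, so div: 5*(((2*(x + 5)) + 6) + 5) = 65.
Step 2. [5*(((2*(x + 5)) + 6) + 5) = 65] divide by the outer 5, so div: ((2*(x + 5)) + 6) + 5 = 13.
Step 3. [((2*(x + 5)) + 6) + 5 = 13] +5 is outermost — subtract 5 both sides. So sub: (2*(x + 5)) + 6 = 8.
Step 4. [(2*(x + 5)) + 6 = 8] subtract 6: x sits inside (… + 6) ⇒ sub: 2*(x + 5) = 2.
Step 5. [2*(x + 5) = 2] divide by the outer 2. So div: x + 5 = 1.
Step 6. [x + 5 = 1] peel the +5: subtract 5 from each side. So sub: x = -4.

Answer: x ∈ {-4}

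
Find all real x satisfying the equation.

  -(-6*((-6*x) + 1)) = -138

Step 1. [-(-6*((-6*x) + 1)) = -138] flip signs both sides, so neg: -6*((-6*x) + 1) = 138.
Step 2. [-6*((-6*x) + 1) = 138] divide by the outer -6. So div: (-6*x) + 1 = -23.
Step 3. [(-6*x) + 1 = -23] peel the +1: subtract 1 from each side ⇒ sub: -6*x = -24.
Step 4. [-6*x = -24] -6 out front; divide by -6. So div: x = 4.

Answer: x ∈ {4}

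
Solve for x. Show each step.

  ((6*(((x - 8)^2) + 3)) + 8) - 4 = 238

Step 1. [((6*(((x - 8)^2) + 3)) + 8) - 4 = 238] add 4: x sits inside (… - 4), so sub: (6*(((x - 8)^2) + 3)) + 8 = 242.
Step 2. [(6*(((x - 8)^2) + 3)) + 8 = 242] peel the +8: subtract 8 from each side, so sub: 6*(((x - 8)^2) + 3) = 234.
Step 3. [6*(((x - 8)^2) + 3) = 234] LHS = 6·(…); ÷6 both sides ⇒ div: ((x - 8)^2) + 3 = 39.
Step 4. [((x - 8)^2) + 3 = 39] peel the +3: subtract 3 from each side ⇒ sub: (x - 8)^2 = 36.
Step 5. [(x - 8)^2 = 36] 36 ≥ 0, LHS is (·)² — take ±√ ⇒ sqrt: x - 8 = 6 or -6.
Step 6. [x - 8 = 6 or -6] -8 is outermost — add 8 both sides, so sub: x = 14 or 2.

Answer: x ∈ {2, 14}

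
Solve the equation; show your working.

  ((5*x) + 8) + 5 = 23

Step 1. [((5*x) + 8) + 5 = 23] the outer +5 inverts by subtracting 5 ⇒ sub: (5*x) + 8 = 18.
Step 2. [(5*x) + 8 = 18] 8 comes off first (subtract 8) ⇒ sub: 5*x = 10.
Step 3. [5*x = 10] 5·(inner) — divide through by 5 ⇒ div: x = 2.

Answer: x ∈ {2}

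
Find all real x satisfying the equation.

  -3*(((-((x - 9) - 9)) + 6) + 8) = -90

Step 1. [-3*(((-((x - 9) - 9)) + 6) + 8) = -90] LHS = -3·(…); ÷-3 both sides. So div: ((-((x - 9) - 9)) + 6) + 8 = 30.
Step 2. [((-((x - 9) - 9)) + 6) + 8 = 30] subtract 8: x sits inside (… + 8), so sub: (-((x - 9) - 9)) + 6 = 22.
Step 3. [(-((x - 9) - 9)) + 6 = 22] the outer +6 inverts by subtracting 6. So sub: -((x - 9) - 9) = 16.
Step 4. [-((x - 9) - 9) = 16] LHS negated; negate both sides ⇒ neg: (x - 9) - 9 = -16.
Step 5. [(x - 9) - 9 = -16] add 9: x sits inside (… - 9). So sub: x - 9 = -7.
Step 6. [x - 9 = -7] the outer -9 inverts by adding 9 ⇒ sub: x = 2.

Answer: x ∈ {2}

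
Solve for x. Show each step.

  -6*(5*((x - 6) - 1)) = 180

Step 1. [-6*(5*((x - 6) - 1)) = 180] -6·(inner) — divide through by -6. So div: 5*((x - 6) - 1) = -30.
Step 2. [5*((x - 6) - 1) = -30] divide by the outer 5, so div: (x - 6) - 1 = -6.
Step 3. [(x - 6) - 1 = -6] add 1: x sits inside (… - 1), so sub: x - 6 = -5.
Step 4. [x - 6 = -5] peel the -6: add 6 from each side. So sub: x = 1.

Answer: x ∈ {1}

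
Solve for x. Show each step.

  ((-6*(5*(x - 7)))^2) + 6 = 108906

Step 1. [((-6*(5*(x - 7)))^2) + 6 = 108906] the outer +6 inverts by subtracting 6, so sub: (-6*(5*(x - 7)))^2 = 108900.
Step 2. [(-6*(5*(x - 7)))^2 = 108900] LHS squared, RHS 108900 ≥ 0: apply √ (±), so sqrt: -6*(5*(x - 7)) = 330 or -330.
Step 3. [-6*(5*(x - 7)) = 330 or -330] leading coefficient -6: divide by -6. So div: 5*(x - 7) = -55 or 55.
Step 4. [5*(x - 7) = -55 or 55] LHS = 5·(…); ÷5 both sides ⇒ div: x - 7 = -11 or 11.
Step 5. [x - 7 = -11 or 11] the outer -7 inverts by adding 7 ⇒ sub: x = -4 or 18.

Answer: x ∈ {-4, 18}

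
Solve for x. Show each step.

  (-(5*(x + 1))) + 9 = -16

Step 1. [(-(5*(x + 1))) + 9 = -16] +9 is outermost — subtract 9 both sides, so sub: -(5*(x + 1)) = -25.
Step 2. [-(5*(x + 1)) = -25] flip signs both sides ⇒ neg: 5*(x + 1) = 25.
Step 3. [5*(x + 1) = 25] 5 out front; divide by 5, so div: x + 1 = 5.
Step 4. [x + 1 = 5] +1 is outermost — subtract 1 both sides, so sub: x = 4.

Answer: x ∈ {4}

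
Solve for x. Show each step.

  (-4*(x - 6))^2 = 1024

Step 1. [(-4*(x - 6))^2 = 1024] √ both sides: 1024 ≥ 0 gives two branches, so sqrt: -4*(x - 6) = 32 or -32.
Step 2. [-4*(x - 6) = 32 or -32] leading coefficient -4: divide by -4. So div: x - 6 = -8 or 8.
Step 3. [x - 6 = -8 or 8] -6 is outermost — add 6 both sides ⇒ sub: x = -2 or 14.

Answer: x ∈ {-2, 14}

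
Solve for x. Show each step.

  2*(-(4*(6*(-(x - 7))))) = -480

Step 1. [2*(-(4*(6*(-(x - 7))))) = -480] leading coefficient 2: divide by 2. So div: -(4*(6*(-(x - 7)))) = -240.
Step 2. [-(4*(6*(-(x - 7)))) = -240] flip signs both sides ⇒ neg: 4*(6*(-(x - 7))) = 240.
Step 3. [4*(6*(-(x - 7))) = 240] 4 out front; divide by 4, so div: 6*(-(x - 7)) = 60.
Step 4. [6*(-(x - 7)) = 60] 6·(inner) — divide through by 6 ⇒ div: -(x - 7) = 10.
Step 5. [-(x - 7) = 10] leading − — multiply by −1. So neg: x - 7 = -10.
Step 6. [x - 7 = -10] peel the -7: add 7 from each side, so sub: x = -3.

Answer: x ∈ {-3}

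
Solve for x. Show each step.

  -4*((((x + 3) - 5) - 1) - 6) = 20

Step 1. [-4*((((x + 3) - 5) - 1) - 6) = 20] divide by the outer -4 ⇒ div: (((x + 3) - 5) - 1) - 6 = -5.
Step 2. [(((x + 3) - 5) - 1) - 6 = -5] add 6: x sits inside (… - 6) ⇒ sub: ((x + 3) - 5) - 1 = 1.
Step 3. [((x + 3) - 5) - 1 = 1] the outer -1 inverts by adding 1, so sub: (x + 3) - 5 = 2.
Step 4. [(x + 3) - 5 = 2] the outer -5 inverts by adding 5, so sub: x + 3 = 7.
Step 5. [x + 3 = 7] +3 is outermost — subtract 3 both sides ⇒ sub: x = 4.

Answer: x ∈ {4}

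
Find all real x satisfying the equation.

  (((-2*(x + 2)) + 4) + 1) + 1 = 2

Step 1. [(((-2*(x + 2)) + 4) + 1) + 1 = 2] 1 comes off first (subtract 1) ⇒ sub: ((-2*(x + 2)) + 4) + 1 = 1.
Step 2. [((-2*(x + 2)) + 4) + 1 = 1] +1 is outermost — subtract 1 both sides ⇒ sub: (-2*(x + 2)) + 4 = 0.
Step 3. [(-2*(x + 2)) + 4 = 0] -2 | LHS and -2 | 0: pull -2 out. So factor: (x + 2) - 2 = 0.
Step 4. [(x + 2) - 2 = 0] 2 comes off first (add 2), so sub: x + 2 = 2.
Step 5. [x + 2 = 2] +2 is outermost — subtract 2 both sides ⇒ sub: x = 0.

Answer: x ∈ {0}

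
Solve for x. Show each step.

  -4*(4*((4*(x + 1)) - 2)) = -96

Step 1. [-4*(4*((4*(x + 1)) - 2)) = -96] LHS = -4·(…); ÷-4 both sides, so div: 4*((4*(x + 1)) - 2) = 24.
Step 2. [4*((4*(x + 1)) - 2) = 24] LHS = 4·(…); ÷4 both sides. So div: (4*(x + 1)) - 2 = 6.
Step 3. [(4*(x + 1)) - 2 = 6] 2 comes off first (add 2), so sub: 4*(x + 1) = 8.
Step 4. [4*(x + 1) = 8] 4·(inner) — divide through by 4 ⇒ div: x + 1 = 2.
Step 5. [x + 1 = 2] subtract 1: x sits inside (… + 1) ⇒ sub: x = 1.

Answer: x ∈ {1}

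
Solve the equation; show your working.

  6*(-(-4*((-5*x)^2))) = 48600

Step 1. [6*(-(-4*((-5*x)^2))) = 48600] 6·(inner) — divide through by 6, so div: -(-4*((-5*x)^2)) = 8100.
Step 2. [-(-4*((-5*x)^2)) = 8100] flip signs both sides ⇒ neg: -4*((-5*x)^2) = -8100.
Step 3. [-4*((-5*x)^2) = -8100] divide by the outer -4. So div: (-5*x)^2 = 2025.
Step 4. [(-5*x)^2 = 2025] 2025 ≥ 0, LHS is (·)² — take ±√, so sqrt: -5*x = 45 or -45.
Step 5. [-5*x = 45 or -45] LHS = -5·(…); ÷-5 both sides ⇒ div: x = -9 or 9.

Answer: x ∈ {-9, 9}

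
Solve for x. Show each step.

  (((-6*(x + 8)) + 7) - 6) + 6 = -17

Step 1. [(((-6*(x + 8)) + 7) - 6) + 6 = -17] peel the +6: subtract 6 from each side. So sub: ((-6*(x + 8)) + 7) - 6 = -23.
Step 2. [((-6*(x + 8)) + 7) - 6 = -23] add 6: x sits inside (… - 6) ⇒ sub: (-6*(x + 8)) + 7 = -17.
Step 3. [(-6*(x + 8)) + 7 = -17] the outer +7 inverts by subtracting 7, so sub: -6*(x + 8) = -24.
Step 4. [-6*(x + 8) = -24] divide by the outer -6 ⇒ div: x + 8 = 4.
Step 5. [x + 8 = 4] subtract 8: x sits inside (… + 8) ⇒ sub: x = -4.

Answer: x ∈ {-4}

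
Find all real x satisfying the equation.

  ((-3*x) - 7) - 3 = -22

Step 1. [((-3*x) - 7) - 3 = -22] 3 comes off first (add 3). So sub: (-3*x) - 7 = -19.
Step 2. [(-3*x) - 7 = -19] peel the -7: add 7 from each side ⇒ sub: -3*x = -12.
Step 3. [-3*x = -12] -3·(inner) — divide through by -3, so div: x = 4.

Answer: x ∈ {4}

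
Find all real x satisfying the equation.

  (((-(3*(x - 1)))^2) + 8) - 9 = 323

Step 1. [(((-(3*(x - 1)))^2) + 8) - 9 = 323] peel the -9: add 9 from each side ⇒ sub: ((-(3*(x - 1)))^2) + 8 = 332.
Step 2. [((-(3*(x - 1)))^2) + 8 = 332] the outer +8 inverts by subtracting 8, so sub: (-(3*(x - 1)))^2 = 324.
Step 3. [(-(3*(x - 1)))^2 = 324] LHS squared, RHS 324 ≥ 0: apply √ (±). So sqrt: -(3*(x - 1)) = 18 or -18.
Step 4. [-(3*(x - 1)) = 18 or -18] leading − — multiply by −1 ⇒ neg: 3*(x - 1) = -18 or 18.
Step 5. [3*(x - 1) = -18 or 18] 3 out front; divide by 3, so div: x - 1 = -6 or 6.
Step 6. [x - 1 = -6 or 6] peel the -1: add 1 from each side ⇒ sub: x = -5 or 7.

Answer: x ∈ {-5, 7}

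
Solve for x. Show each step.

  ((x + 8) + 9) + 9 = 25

Step 1. [((x + 8) + 9) + 9 = 25] peel the +9: subtract 9 from each side ⇒ sub: (x + 8) + 9 = 16.
Step 2. [(x + 8) + 9 = 16] +9 is outermost — subtract 9 both sides ⇒ sub: x + 8 = 7.
Step 3. [x + 8 = 7] subtract 8: x sits inside (… + 8) ⇒ sub: x = -1.

Answer: x ∈ {-1}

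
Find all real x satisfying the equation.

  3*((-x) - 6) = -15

Step 1. [3*((-x) - 6) = -15] divide by the outer 3. So div: (-x) - 6 = -5.
Step 2. [(-x) - 6 = -5] -6 is outermost — add 6 both sides ⇒ sub: -x = 1.
Step 3. [-x = 1] flip signs both sides, so neg: x = -1.

Answer: x ∈ {-1}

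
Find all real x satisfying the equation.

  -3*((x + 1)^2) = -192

Step 1. [-3*((x + 1)^2) = -192] -3 out front; divide by -3 ⇒ div: (x + 1)^2 = 64.
Step 2. [(x + 1)^2 = 64] LHS squared, RHS 64 ≥ 0: apply √ (±), so sqrt: x + 1 = 8 or -8.
Step 3. [x + 1 = 8 or -8] 1 comes off first (subtract 1), so sub: x = 7 or -9.

Answer: x ∈ {-9, 7}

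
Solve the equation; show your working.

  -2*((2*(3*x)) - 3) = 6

Step 1. [-2*((2*(3*x)) - 3) = 6] -2·(inner) — divide through by -2. So div: (2*(3*x)) - 3 = -3.
Step 2. [(2*(3*x)) - 3 = -3] add 3: x sits inside (… - 3), so sub: 2*(3*x) = 0.
Step 3. [2*(3*x) = 0] LHS = 2·(…); ÷2 both sides ⇒ div: 3*x = 0.
Step 4. [3*x = 0] 3 out front; divide by 3. So div: x = 0.

Answer: x ∈ {0}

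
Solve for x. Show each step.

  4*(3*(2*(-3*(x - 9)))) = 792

Step 1. [4*(3*(2*(-3*(x - 9)))) = 792] leading coefficient 4: divide by 4, so div: 3*(2*(-3*(x - 9))) = 198.
Step 2. [3*(2*(-3*(x - 9))) = 198] LHS = 3·(…); ÷3 both sides, so div: 2*(-3*(x - 9)) = 66.
Step 3. [2*(-3*(x - 9)) = 66] divide by the outer 2, so div: -3*(x - 9) = 33.
Step 4. [-3*(x - 9) = 33] divide by the outer -3. So div: x - 9 = -11.
Step 5. [x - 9 = -11] add 9: x sits inside (… - 9) ⇒ sub: x = -2.

Answer: x ∈ {-2}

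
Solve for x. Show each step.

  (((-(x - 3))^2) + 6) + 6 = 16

Step 1. [(((-(x - 3))^2) + 6) + 6 = 16] 6 comes off first (subtract 6), so sub: ((-(x - 3))^2) + 6 = 10.
Step 2. [((-(x - 3))^2) + 6 = 10] subtract 6: x sits inside (… + 6), so sub: (-(x - 3))^2 = 4.
Step 3. [(-(x - 3))^2 = 4] √ both sides: 4 ≥ 0 gives two branches, so sqrt: -(x - 3) = 2 or -2.
Step 4. [-(x - 3) = 2 or -2] LHS negated; negate both sides. So neg: x - 3 = -2 or 2.
Step 5. [x - 3 = -2 or 2] the outer -3 inverts by adding 3. So sub: x = 1 or 5.

Answer: x ∈ {1, 5}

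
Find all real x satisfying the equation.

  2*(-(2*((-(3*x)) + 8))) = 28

Step 1. [2*(-(2*((-(3*x)) + 8))) = 28] LHS = 2·(…); ÷2 both sides ⇒ div: -(2*((-(3*x)) + 8)) = 14.
Step 2. [-(2*((-(3*x)) + 8)) = 14] flip signs both sides ⇒ neg: 2*((-(3*x)) + 8) = -14.
Step 3. [2*((-(3*x)) + 8) = -14] LHS = 2·(…); ÷2 both sides, so div: (-(3*x)) + 8 = -7.
Step 4. [(-(3*x)) + 8 = -7] 8 comes off first (subtract 8) ⇒ sub: -(3*x) = -15.
Step 5. [-(3*x) = -15] LHS negated; negate both sides ⇒ neg: 3*x = 15.
Step 6. [3*x = 15] leading coefficient 3: divide by 3 ⇒ div: x = 5.

Answer: x ∈ {5}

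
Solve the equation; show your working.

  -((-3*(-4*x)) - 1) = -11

Step 1. [-((-3*(-4*x)) - 1) = -11] flip signs both sides. So neg: (-3*(-4*x)) - 1 = 11.
Step 2. [(-3*(-4*x)) - 1 = 11] -1 is outermost — add 1 both sides, so sub: -3*(-4*x) = 12.
Step 3. [-3*(-4*x) = 12] -3 out front; divide by -3, so div: -4*x = -4.
Step 4. [-4*x = -4] LHS = -4·(…); ÷-4 both sides, so div: x = 1.

Answer: x ∈ {1}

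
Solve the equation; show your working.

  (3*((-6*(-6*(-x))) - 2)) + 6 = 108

Step 1. [(3*((-6*(-6*(-x))) - 2)) + 6 = 108] 3 divides every term; factor it out, so factor: ((-6*(-6*(-x))) - 2) + 2 = 36.
Step 2. [((-6*(-6*(-x))) - 2) + 2 = 36] subtract 2: x sits inside (… + 2) ⇒ sub: (-6*(-6*(-x))) - 2 = 34.
Step 3. [(-6*(-6*(-x))) - 2 = 34] the outer -2 inverts by adding 2, so sub: -6*(-6*(-x)) = 36.
Step 4. [-6*(-6*(-x)) = 36] LHS = -6·(…); ÷-6 both sides, so div: -6*(-x) = -6.
Step 5. [-6*(-x) = -6] LHS = -6·(…); ÷-6 both sides ⇒ div: -x = 1.
Step 6. [-x = 1] flip signs both sides ⇒ neg: x = -1.

Answer: x ∈ {-1}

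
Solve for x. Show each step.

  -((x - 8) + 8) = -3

Step 1. [-((x - 8) + 8) = -3] flip signs both sides, so neg: (x - 8) + 8 = 3.
Step 2. [(x - 8) + 8 = 3] subtract 8: x sits inside (… + 8). So sub: x - 8 = -5.
Step 3. [x - 8 = -5] 8 comes off first (add 8), so sub: x = 3.

Answer: x ∈ {3}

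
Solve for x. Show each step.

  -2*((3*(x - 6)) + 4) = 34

Step 1. [-2*((3*(x - 6)) + 4) = 34] -2·(inner) — divide through by -2. So div: (3*(x - 6)) + 4 = -17.
Step 2. [(3*(x - 6)) + 4 = -17] subtract 4: x sits inside (… + 4), so sub: 3*(x - 6) = -21.
Step 3. [3*(x - 6) = -21] leading coefficient 3: divide by 3. So div: x - 6 = -7.
Step 4. [x - 6 = -7] peel the -6: add 6 from each side. So sub: x = -1.

Answer: x ∈ {-1}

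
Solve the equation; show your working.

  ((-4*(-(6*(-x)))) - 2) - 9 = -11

Step 1. [((-4*(-(6*(-x)))) - 2) - 9 = -11] add 9: x sits inside (… - 9). So sub: (-4*(-(6*(-x)))) - 2 = -2.
Step 2. [(-4*(-(6*(-x)))) - 2 = -2] peel the -2: add 2 from each side, so sub: -4*(-(6*(-x))) = 0.
Step 3. [-4*(-(6*(-x))) = 0] leading coefficient -4: divide by -4, so div: -(6*(-x)) = 0.
Step 4. [-(6*(-x)) = 0] LHS negated; negate both sides. So neg: 6*(-x) = 0.
Step 5. [6*(-x) = 0] 6 out front; divide by 6 ⇒ div: -x = 0.
Step 6. [-x = 0] leading − — multiply by −1 ⇒ neg: x = 0.

Answer: x ∈ {0}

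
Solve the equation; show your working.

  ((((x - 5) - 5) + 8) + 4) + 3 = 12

Step 1. [((((x - 5) - 5) + 8) + 4) + 3 = 12] +3 is outermost — subtract 3 both sides. So sub: (((x - 5) - 5) + 8) + 4 = 9.
Step 2. [(((x - 5) - 5) + 8) + 4 = 9] 4 comes off first (subtract 4). So sub: ((x - 5) - 5) + 8 = 5.
Step 3. [((x - 5) - 5) + 8 = 5] subtract 8: x sits inside (… + 8), so sub: (x - 5) - 5 = -3.
Step 4. [(x - 5) - 5 = -3] -5 is outermost — add 5 both sides, so sub: x - 5 = 2.
Step 5. [x - 5 = 2] the outer -5 inverts by adding 5. So sub: x = 7.

Answer: x ∈ {7}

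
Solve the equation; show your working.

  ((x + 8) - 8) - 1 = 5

Step 1. [((x + 8) - 8) - 1 = 5] add 1: x sits inside (… - 1), so sub: (x + 8) - 8 = 6.
Step 2. [(x + 8) - 8 = 6] the outer -8 inverts by adding 8, so sub: x + 8 = 14.
Step 3. [x + 8 = 14] subtract 8: x sits inside (… + 8) ⇒ sub: x = 6.

Answer: x ∈ {6}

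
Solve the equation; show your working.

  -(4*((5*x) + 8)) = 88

Step 1. [-(4*((5*x) + 8)) = 88] flip signs both sides ⇒ neg: 4*((5*x) + 8) = -88.
Step 2. [4*((5*x) + 8) = -88] 4·(inner) — divide through by 4. So div: (5*x) + 8 = -22.
Step 3. [(5*x) + 8 = -22] peel the +8: subtract 8 from each side, so sub: 5*x = -30.
Step 4. [5*x = -30] 5 out front; divide by 5 ⇒ div: x = -6.

Answer: x ∈ {-6}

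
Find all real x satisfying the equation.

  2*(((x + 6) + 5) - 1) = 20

Step 1. [2*(((x + 6) + 5) - 1) = 20] LHS = 2·(…); ÷2 both sides. So div: ((x + 6) + 5) - 1 = 10.
Step 2. [((x + 6) + 5) - 1 = 10] peel the -1: add 1 from each side ⇒ sub: (x + 6) + 5 = 11.
Step 3. [(x + 6) + 5 = 11] +5 is outermost — subtract 5 both sides ⇒ sub: x + 6 = 6.
Step 4. [x + 6 = 6] subtract 6: x sits inside (… + 6), so sub: x = 0.

Answer: x ∈ {0}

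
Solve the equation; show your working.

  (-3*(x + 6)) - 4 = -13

Step 1. [(-3*(x + 6)) - 4 = -13] 4 comes off first (add 4), so sub: -3*(x + 6) = -9.
Step 2. [-3*(x + 6) = -9] LHS = -3·(…); ÷-3 both sides. So div: x + 6 = 3.
Step 3. [x + 6 = 3] 6 comes off first (subtract 6), so sub: x = -3.

Answer: x ∈ {-3}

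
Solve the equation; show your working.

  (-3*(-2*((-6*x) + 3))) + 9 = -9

Step 1. [(-3*(-2*((-6*x) + 3))) + 9 = -9] common factor -3 (LHS and -9) — divide through. So factor: (-2*((-6*x) + 3)) - 3 = 3.
Step 2. [(-2*((-6*x) + 3)) - 3 = 3] -3 is outermost — add 3 both sides. So sub: -2*((-6*x) + 3) = 6.
Step 3. [-2*((-6*x) + 3) = 6] leading coefficient -2: divide by -2 ⇒ div: (-6*x) + 3 = -3.
Step 4. [(-6*x) + 3 = -3] the outer +3 inverts by subtracting 3 ⇒ sub: -6*x = -6.
Step 5. [-6*x = -6] leading coefficient -6: divide by -6, so div: x = 1.

Answer: x ∈ {1}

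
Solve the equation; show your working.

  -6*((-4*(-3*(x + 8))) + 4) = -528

Step 1. [-6*((-4*(-3*(x + 8))) + 4) = -528] -6·(inner) — divide through by -6. So div: (-4*(-3*(x + 8))) + 4 = 88.
Step 2. [(-4*(-3*(x + 8))) + 4 = 88] -4 | LHS and -4 | 88: pull -4 out. So factor: (-3*(x + 8)) - 1 = -22.
Step 3. [(-3*(x + 8)) - 1 = -22] add 1: x sits inside (… - 1). So sub: -3*(x + 8) = -21.
Step 4. [-3*(x + 8) = -21] LHS = -3·(…); ÷-3 both sides, so div: x + 8 = 7.
Step 5. [x + 8 = 7] subtract 8: x sits inside (… + 8). So sub: x = -1.

Answer: x ∈ {-1}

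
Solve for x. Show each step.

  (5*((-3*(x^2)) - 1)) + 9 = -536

Step 1. [(5*((-3*(x^2)) - 1)) + 9 = -536] subtract 9: x sits inside (… + 9), so sub: 5*((-3*(x^2)) - 1) = -545.
Step 2. [5*((-3*(x^2)) - 1) = -545] LHS = 5·(…); ÷5 both sides. So div: (-3*(x^2)) - 1 = -109.
Step 3. [(-3*(x^2)) - 1 = -109] the outer -1 inverts by adding 1 ⇒ sub: -3*(x^2) = -108.
Step 4. [-3*(x^2) = -108] LHS = -3·(…); ÷-3 both sides ⇒ div: x^2 = 36.
Step 5. [x^2 = 36] 36 ≥ 0, LHS is (·)² — take ±√ ⇒ sqrt: x = 6 or -6.

Answer: x ∈ {-6, 6}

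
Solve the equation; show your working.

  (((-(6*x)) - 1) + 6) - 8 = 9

Step 1. [(((-(6*x)) - 1) + 6) - 8 = 9] add 8: x sits inside (… - 8). So sub: ((-(6*x)) - 1) + 6 = 17.
Step 2. [((-(6*x)) - 1) + 6 = 17] +6 is outermost — subtract 6 both sides, so sub: (-(6*x)) - 1 = 11.
Step 3. [(-(6*x)) - 1 = 11] 1 comes off first (add 1) ⇒ sub: -(6*x) = 12.
Step 4. [-(6*x) = 12] LHS negated; negate both sides ⇒ neg: 6*x = -12.
Step 5. [6*x = -12] 6·(inner) — divide through by 6, so div: x = -2.

Answer: x ∈ {-2}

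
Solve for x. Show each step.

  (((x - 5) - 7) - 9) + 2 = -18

Step 1. [(((x - 5) - 7) - 9) + 2 = -18] the outer +2 inverts by subtracting 2, so sub: ((x - 5) - 7) - 9 = -20.
Step 2. [((x - 5) - 7) - 9 = -20] peel the -9: add 9 from each side ⇒ sub: (x - 5) - 7 = -11.
Step 3. [(x - 5) - 7 = -11] add 7: x sits inside (… - 7). So sub: x - 5 = -4.
Step 4. [x - 5 = -4] peel the -5: add 5 from each side ⇒ sub: x = 1.

Answer: x ∈ {1}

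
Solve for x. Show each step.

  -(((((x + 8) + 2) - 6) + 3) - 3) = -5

Step 1. [-(((((x + 8) + 2) - 6) + 3) - 3) = -5] flip signs both sides ⇒ neg: ((((x + 8) + 2) - 6) + 3) - 3 = 5.
Step 2. [((((x + 8) + 2) - 6) + 3) - 3 = 5] peel the -3: add 3 from each side ⇒ sub: (((x + 8) + 2) - 6) + 3 = 8.
Step 3. [(((x + 8) + 2) - 6) + 3 = 8] peel the +3: subtract 3 from each side. So sub: ((x + 8) + 2) - 6 = 5.
Step 4. [((x + 8) + 2) - 6 = 5] the outer -6 inverts by adding 6. So sub: (x + 8) + 2 = 11.
Step 5. [(x + 8) + 2 = 11] subtract 2: x sits inside (… + 2). So sub: x + 8 = 9.
Step 6. [x + 8 = 9] peel the +8: subtract 8 from each side. So sub: x = 1.

Answer: x ∈ {1}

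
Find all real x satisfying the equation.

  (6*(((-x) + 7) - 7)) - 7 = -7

Step 1. [(6*(((-x) + 7) - 7)) - 7 = -7] -7 is outermost — add 7 both sides. So sub: 6*(((-x) + 7) - 7) = 0.
Step 2. [6*(((-x) + 7) - 7) = 0] divide by the outer 6. So div: ((-x) + 7) - 7 = 0.
Step 3. [((-x) + 7) - 7 = 0] add 7: x sits inside (… - 7), so sub: (-x) + 7 = 7.
Step 4. [(-x) + 7 = 7] peel the +7: subtract 7 from each side ⇒ sub: -x = 0.
Step 5. [-x = 0] leading − — multiply by −1 ⇒ neg: x = 0.

Answer: x ∈ {0}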